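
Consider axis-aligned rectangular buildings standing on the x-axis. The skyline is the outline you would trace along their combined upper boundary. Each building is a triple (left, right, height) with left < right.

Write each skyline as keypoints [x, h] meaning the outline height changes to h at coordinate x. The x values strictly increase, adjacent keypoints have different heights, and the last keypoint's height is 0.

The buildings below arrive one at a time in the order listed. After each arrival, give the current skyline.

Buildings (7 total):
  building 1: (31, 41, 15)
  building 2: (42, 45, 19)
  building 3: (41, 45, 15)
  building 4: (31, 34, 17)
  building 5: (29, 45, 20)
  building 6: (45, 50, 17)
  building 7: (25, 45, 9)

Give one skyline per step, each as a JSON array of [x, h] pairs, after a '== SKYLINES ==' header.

== SKYLINES ==
[[31,15],[41,0]]
[[31,15],[41,0],[42,19],[45,0]]
[[31,15],[42,19],[45,0]]
[[31,17],[34,15],[42,19],[45,0]]
[[29,20],[45,0]]
[[29,20],[45,17],[50,0]]
[[25,9],[29,20],[45,17],[50,0]]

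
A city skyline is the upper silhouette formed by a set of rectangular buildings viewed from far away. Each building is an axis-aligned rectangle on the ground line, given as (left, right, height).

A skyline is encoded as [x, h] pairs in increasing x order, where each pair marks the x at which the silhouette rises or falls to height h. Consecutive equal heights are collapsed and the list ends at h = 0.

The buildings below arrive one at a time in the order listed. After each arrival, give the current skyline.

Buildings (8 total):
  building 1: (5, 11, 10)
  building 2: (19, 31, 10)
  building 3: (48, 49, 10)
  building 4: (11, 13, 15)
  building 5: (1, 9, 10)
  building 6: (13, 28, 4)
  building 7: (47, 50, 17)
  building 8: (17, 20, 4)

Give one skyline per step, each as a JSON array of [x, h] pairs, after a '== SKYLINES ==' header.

== SKYLINES ==
[[5,10],[11,0]]
[[5,10],[11,0],[19,10],[31,0]]
[[5,10],[11,0],[19,10],[31,0],[48,10],[49,0]]
[[5,10],[11,15],[13,0],[19,10],[31,0],[48,10],[49,0]]
[[1,10],[11,15],[13,0],[19,10],[31,0],[48,10],[49,0]]
[[1,10],[11,15],[13,4],[19,10],[31,0],[48,10],[49,0]]
[[1,10],[11,15],[13,4],[19,10],[31,0],[47,17],[50,0]]
[[1,10],[11,15],[13,4],[19,10],[31,0],[47,17],[50,0]]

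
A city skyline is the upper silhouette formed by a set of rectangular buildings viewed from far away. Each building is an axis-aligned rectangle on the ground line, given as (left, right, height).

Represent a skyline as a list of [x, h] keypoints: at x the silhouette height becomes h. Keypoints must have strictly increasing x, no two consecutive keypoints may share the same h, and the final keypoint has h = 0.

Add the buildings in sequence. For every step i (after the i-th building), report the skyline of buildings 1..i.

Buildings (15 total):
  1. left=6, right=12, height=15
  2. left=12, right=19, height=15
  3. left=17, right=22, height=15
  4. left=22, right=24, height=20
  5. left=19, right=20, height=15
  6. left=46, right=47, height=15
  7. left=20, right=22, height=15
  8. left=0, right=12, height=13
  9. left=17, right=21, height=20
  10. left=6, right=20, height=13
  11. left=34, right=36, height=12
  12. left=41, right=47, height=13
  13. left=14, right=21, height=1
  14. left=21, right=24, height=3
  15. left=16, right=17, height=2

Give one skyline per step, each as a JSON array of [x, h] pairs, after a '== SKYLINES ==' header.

== SKYLINES ==
[[6,15],[12,0]]
[[6,15],[19,0]]
[[6,15],[22,0]]
[[6,15],[22,20],[24,0]]
[[6,15],[22,20],[24,0]]
[[6,15],[22,20],[24,0],[46,15],[47,0]]
[[6,15],[22,20],[24,0],[46,15],[47,0]]
[[0,13],[6,15],[22,20],[24,0],[46,15],[47,0]]
[[0,13],[6,15],[17,20],[21,15],[22,20],[24,0],[46,15],[47,0]]
[[0,13],[6,15],[17,20],[21,15],[22,20],[24,0],[46,15],[47,0]]
[[0,13],[6,15],[17,20],[21,15],[22,20],[24,0],[34,12],[36,0],[46,15],[47,0]]
[[0,13],[6,15],[17,20],[21,15],[22,20],[24,0],[34,12],[36,0],[41,13],[46,15],[47,0]]
[[0,13],[6,15],[17,20],[21,15],[22,20],[24,0],[34,12],[36,0],[41,13],[46,15],[47,0]]
[[0,13],[6,15],[17,20],[21,15],[22,20],[24,0],[34,12],[36,0],[41,13],[46,15],[47,0]]
[[0,13],[6,15],[17,20],[21,15],[22,20],[24,0],[34,12],[36,0],[41,13],[46,15],[47,0]]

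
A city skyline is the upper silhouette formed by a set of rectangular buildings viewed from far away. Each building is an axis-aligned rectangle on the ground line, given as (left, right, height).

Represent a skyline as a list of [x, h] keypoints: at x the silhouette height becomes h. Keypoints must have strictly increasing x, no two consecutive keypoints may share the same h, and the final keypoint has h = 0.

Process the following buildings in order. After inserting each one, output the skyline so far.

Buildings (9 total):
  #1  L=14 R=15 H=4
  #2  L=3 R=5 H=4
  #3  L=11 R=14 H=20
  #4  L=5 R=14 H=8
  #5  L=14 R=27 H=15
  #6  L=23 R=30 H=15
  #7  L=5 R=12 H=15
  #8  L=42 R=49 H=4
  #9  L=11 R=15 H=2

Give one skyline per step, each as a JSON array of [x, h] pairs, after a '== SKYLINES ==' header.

== SKYLINES ==
[[14,4],[15,0]]
[[3,4],[5,0],[14,4],[15,0]]
[[3,4],[5,0],[11,20],[14,4],[15,0]]
[[3,4],[5,8],[11,20],[14,4],[15,0]]
[[3,4],[5,8],[11,20],[14,15],[27,0]]
[[3,4],[5,8],[11,20],[14,15],[30,0]]
[[3,4],[5,15],[11,20],[14,15],[30,0]]
[[3,4],[5,15],[11,20],[14,15],[30,0],[42,4],[49,0]]
[[3,4],[5,15],[11,20],[14,15],[30,0],[42,4],[49,0]]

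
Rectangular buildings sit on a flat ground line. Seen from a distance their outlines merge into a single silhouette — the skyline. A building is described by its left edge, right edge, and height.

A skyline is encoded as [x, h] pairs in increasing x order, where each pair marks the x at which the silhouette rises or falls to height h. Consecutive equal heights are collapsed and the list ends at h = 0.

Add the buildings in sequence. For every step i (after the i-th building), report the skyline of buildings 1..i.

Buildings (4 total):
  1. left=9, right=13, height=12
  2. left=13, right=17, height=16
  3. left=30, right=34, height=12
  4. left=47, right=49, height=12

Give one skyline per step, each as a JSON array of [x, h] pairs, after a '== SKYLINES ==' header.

== SKYLINES ==
[[9,12],[13,0]]
[[9,12],[13,16],[17,0]]
[[9,12],[13,16],[17,0],[30,12],[34,0]]
[[9,12],[13,16],[17,0],[30,12],[34,0],[47,12],[49,0]]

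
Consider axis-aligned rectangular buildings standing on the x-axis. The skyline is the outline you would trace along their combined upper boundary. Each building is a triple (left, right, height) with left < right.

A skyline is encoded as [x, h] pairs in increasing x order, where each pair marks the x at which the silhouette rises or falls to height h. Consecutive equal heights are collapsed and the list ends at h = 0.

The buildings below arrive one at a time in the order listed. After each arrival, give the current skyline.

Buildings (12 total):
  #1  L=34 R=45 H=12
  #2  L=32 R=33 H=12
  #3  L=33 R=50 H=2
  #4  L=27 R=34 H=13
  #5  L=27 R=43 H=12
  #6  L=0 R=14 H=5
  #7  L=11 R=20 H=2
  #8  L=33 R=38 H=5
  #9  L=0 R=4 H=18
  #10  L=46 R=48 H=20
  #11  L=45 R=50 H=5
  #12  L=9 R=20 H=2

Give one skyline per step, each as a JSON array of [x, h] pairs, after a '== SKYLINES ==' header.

== SKYLINES ==
[[34,12],[45,0]]
[[32,12],[33,0],[34,12],[45,0]]
[[32,12],[33,2],[34,12],[45,2],[50,0]]
[[27,13],[34,12],[45,2],[50,0]]
[[27,13],[34,12],[45,2],[50,0]]
[[0,5],[14,0],[27,13],[34,12],[45,2],[50,0]]
[[0,5],[14,2],[20,0],[27,13],[34,12],[45,2],[50,0]]
[[0,5],[14,2],[20,0],[27,13],[34,12],[45,2],[50,0]]
[[0,18],[4,5],[14,2],[20,0],[27,13],[34,12],[45,2],[50,0]]
[[0,18],[4,5],[14,2],[20,0],[27,13],[34,12],[45,2],[46,20],[48,2],[50,0]]
[[0,18],[4,5],[14,2],[20,0],[27,13],[34,12],[45,5],[46,20],[48,5],[50,0]]
[[0,18],[4,5],[14,2],[20,0],[27,13],[34,12],[45,5],[46,20],[48,5],[50,0]]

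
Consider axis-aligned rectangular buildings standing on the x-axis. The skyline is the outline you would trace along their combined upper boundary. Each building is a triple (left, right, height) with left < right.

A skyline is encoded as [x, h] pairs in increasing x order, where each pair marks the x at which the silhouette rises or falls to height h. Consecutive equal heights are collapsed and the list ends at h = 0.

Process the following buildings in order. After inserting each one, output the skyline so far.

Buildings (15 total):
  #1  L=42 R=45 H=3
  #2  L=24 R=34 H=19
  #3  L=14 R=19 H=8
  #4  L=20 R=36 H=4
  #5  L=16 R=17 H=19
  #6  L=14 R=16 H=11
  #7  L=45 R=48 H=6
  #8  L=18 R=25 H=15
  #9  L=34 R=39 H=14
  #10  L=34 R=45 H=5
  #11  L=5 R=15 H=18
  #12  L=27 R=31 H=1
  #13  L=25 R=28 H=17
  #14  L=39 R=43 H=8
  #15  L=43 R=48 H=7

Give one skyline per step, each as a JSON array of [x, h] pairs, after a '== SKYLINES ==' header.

== SKYLINES ==
[[42,3],[45,0]]
[[24,19],[34,0],[42,3],[45,0]]
[[14,8],[19,0],[24,19],[34,0],[42,3],[45,0]]
[[14,8],[19,0],[20,4],[24,19],[34,4],[36,0],[42,3],[45,0]]
[[14,8],[16,19],[17,8],[19,0],[20,4],[24,19],[34,4],[36,0],[42,3],[45,0]]
[[14,11],[16,19],[17,8],[19,0],[20,4],[24,19],[34,4],[36,0],[42,3],[45,0]]
[[14,11],[16,19],[17,8],[19,0],[20,4],[24,19],[34,4],[36,0],[42,3],[45,6],[48,0]]
[[14,11],[16,19],[17,8],[18,15],[24,19],[34,4],[36,0],[42,3],[45,6],[48,0]]
[[14,11],[16,19],[17,8],[18,15],[24,19],[34,14],[39,0],[42,3],[45,6],[48,0]]
[[14,11],[16,19],[17,8],[18,15],[24,19],[34,14],[39,5],[45,6],[48,0]]
[[5,18],[15,11],[16,19],[17,8],[18,15],[24,19],[34,14],[39,5],[45,6],[48,0]]
[[5,18],[15,11],[16,19],[17,8],[18,15],[24,19],[34,14],[39,5],[45,6],[48,0]]
[[5,18],[15,11],[16,19],[17,8],[18,15],[24,19],[34,14],[39,5],[45,6],[48,0]]
[[5,18],[15,11],[16,19],[17,8],[18,15],[24,19],[34,14],[39,8],[43,5],[45,6],[48,0]]
[[5,18],[15,11],[16,19],[17,8],[18,15],[24,19],[34,14],[39,8],[43,7],[48,0]]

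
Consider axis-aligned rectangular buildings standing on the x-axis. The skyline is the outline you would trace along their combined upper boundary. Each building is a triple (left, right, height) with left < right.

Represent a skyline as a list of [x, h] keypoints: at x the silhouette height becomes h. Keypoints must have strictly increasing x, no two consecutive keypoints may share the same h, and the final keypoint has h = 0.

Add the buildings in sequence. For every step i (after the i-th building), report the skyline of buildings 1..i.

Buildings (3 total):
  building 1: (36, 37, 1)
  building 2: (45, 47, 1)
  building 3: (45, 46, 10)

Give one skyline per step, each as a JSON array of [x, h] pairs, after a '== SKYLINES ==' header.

== SKYLINES ==
[[36,1],[37,0]]
[[36,1],[37,0],[45,1],[47,0]]
[[36,1],[37,0],[45,10],[46,1],[47,0]]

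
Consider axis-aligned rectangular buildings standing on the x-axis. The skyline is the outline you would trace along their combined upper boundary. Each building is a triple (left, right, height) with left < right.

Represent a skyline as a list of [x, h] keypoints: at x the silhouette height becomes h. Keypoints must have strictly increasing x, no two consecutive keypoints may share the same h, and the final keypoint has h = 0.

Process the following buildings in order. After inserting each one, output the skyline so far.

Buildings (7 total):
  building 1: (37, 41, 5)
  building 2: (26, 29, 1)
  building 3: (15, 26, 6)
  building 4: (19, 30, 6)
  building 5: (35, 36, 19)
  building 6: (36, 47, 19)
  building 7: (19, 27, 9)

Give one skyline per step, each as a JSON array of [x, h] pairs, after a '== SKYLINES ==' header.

== SKYLINES ==
[[37,5],[41,0]]
[[26,1],[29,0],[37,5],[41,0]]
[[15,6],[26,1],[29,0],[37,5],[41,0]]
[[15,6],[30,0],[37,5],[41,0]]
[[15,6],[30,0],[35,19],[36,0],[37,5],[41,0]]
[[15,6],[30,0],[35,19],[47,0]]
[[15,6],[19,9],[27,6],[30,0],[35,19],[47,0]]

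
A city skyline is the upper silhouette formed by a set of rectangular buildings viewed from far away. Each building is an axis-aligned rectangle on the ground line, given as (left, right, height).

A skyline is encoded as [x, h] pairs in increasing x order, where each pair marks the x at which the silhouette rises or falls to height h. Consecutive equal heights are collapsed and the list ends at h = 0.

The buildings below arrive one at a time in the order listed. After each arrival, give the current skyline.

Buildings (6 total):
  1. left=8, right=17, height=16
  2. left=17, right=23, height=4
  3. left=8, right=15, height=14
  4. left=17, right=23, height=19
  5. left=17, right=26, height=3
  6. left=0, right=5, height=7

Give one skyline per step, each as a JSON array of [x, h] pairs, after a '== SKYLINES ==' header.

== SKYLINES ==
[[8,16],[17,0]]
[[8,16],[17,4],[23,0]]
[[8,16],[17,4],[23,0]]
[[8,16],[17,19],[23,0]]
[[8,16],[17,19],[23,3],[26,0]]
[[0,7],[5,0],[8,16],[17,19],[23,3],[26,0]]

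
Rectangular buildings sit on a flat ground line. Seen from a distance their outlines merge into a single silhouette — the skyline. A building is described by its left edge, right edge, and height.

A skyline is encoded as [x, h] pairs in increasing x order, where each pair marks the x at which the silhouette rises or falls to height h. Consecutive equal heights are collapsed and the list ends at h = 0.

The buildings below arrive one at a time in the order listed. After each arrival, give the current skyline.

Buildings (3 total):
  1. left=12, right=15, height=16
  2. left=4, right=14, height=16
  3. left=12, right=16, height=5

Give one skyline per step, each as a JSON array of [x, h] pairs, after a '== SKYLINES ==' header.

== SKYLINES ==
[[12,16],[15,0]]
[[4,16],[15,0]]
[[4,16],[15,5],[16,0]]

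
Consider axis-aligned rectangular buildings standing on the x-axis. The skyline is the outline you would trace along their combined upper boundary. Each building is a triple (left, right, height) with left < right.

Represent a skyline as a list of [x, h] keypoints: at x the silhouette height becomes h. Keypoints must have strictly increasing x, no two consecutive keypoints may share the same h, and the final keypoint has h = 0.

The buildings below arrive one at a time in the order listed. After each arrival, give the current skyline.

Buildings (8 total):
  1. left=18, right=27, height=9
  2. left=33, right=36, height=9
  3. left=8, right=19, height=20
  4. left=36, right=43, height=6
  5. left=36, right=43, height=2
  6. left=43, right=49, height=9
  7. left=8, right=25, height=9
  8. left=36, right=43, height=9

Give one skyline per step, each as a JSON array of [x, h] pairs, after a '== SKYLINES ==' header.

== SKYLINES ==
[[18,9],[27,0]]
[[18,9],[27,0],[33,9],[36,0]]
[[8,20],[19,9],[27,0],[33,9],[36,0]]
[[8,20],[19,9],[27,0],[33,9],[36,6],[43,0]]
[[8,20],[19,9],[27,0],[33,9],[36,6],[43,0]]
[[8,20],[19,9],[27,0],[33,9],[36,6],[43,9],[49,0]]
[[8,20],[19,9],[27,0],[33,9],[36,6],[43,9],[49,0]]
[[8,20],[19,9],[27,0],[33,9],[49,0]]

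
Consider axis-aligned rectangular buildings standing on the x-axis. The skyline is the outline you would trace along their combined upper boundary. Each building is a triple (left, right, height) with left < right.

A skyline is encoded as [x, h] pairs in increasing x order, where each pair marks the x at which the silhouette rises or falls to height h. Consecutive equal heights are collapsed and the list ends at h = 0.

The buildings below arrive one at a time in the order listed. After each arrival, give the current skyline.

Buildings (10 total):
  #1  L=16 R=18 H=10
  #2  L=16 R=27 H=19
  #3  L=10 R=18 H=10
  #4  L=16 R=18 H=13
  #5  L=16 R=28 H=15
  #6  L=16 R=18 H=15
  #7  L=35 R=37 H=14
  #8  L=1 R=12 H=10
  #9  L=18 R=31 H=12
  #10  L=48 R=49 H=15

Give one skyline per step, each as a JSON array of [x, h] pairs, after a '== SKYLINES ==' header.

== SKYLINES ==
[[16,10],[18,0]]
[[16,19],[27,0]]
[[10,10],[16,19],[27,0]]
[[10,10],[16,19],[27,0]]
[[10,10],[16,19],[27,15],[28,0]]
[[10,10],[16,19],[27,15],[28,0]]
[[10,10],[16,19],[27,15],[28,0],[35,14],[37,0]]
[[1,10],[16,19],[27,15],[28,0],[35,14],[37,0]]
[[1,10],[16,19],[27,15],[28,12],[31,0],[35,14],[37,0]]
[[1,10],[16,19],[27,15],[28,12],[31,0],[35,14],[37,0],[48,15],[49,0]]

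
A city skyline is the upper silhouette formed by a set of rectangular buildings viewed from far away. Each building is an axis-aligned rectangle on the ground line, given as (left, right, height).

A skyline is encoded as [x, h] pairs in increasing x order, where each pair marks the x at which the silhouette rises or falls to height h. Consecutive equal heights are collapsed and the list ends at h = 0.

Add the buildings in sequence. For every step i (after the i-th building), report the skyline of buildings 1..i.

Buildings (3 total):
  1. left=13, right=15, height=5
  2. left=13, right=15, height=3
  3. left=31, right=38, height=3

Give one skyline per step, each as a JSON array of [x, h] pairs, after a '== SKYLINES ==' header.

== SKYLINES ==
[[13,5],[15,0]]
[[13,5],[15,0]]
[[13,5],[15,0],[31,3],[38,0]]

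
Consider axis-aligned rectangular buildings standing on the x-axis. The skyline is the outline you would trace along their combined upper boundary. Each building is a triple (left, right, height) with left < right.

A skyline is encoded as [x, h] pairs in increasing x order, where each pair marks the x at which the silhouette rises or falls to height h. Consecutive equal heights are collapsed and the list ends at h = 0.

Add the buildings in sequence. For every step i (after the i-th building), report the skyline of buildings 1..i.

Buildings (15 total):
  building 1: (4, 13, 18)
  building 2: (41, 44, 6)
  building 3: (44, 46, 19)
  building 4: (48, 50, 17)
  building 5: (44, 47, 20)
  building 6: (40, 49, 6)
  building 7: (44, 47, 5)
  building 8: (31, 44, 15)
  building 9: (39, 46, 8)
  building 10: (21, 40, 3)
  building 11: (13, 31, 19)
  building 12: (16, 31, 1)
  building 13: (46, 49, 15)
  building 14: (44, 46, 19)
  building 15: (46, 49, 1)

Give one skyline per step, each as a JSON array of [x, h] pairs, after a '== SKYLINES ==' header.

== SKYLINES ==
[[4,18],[13,0]]
[[4,18],[13,0],[41,6],[44,0]]
[[4,18],[13,0],[41,6],[44,19],[46,0]]
[[4,18],[13,0],[41,6],[44,19],[46,0],[48,17],[50,0]]
[[4,18],[13,0],[41,6],[44,20],[47,0],[48,17],[50,0]]
[[4,18],[13,0],[40,6],[44,20],[47,6],[48,17],[50,0]]
[[4,18],[13,0],[40,6],[44,20],[47,6],[48,17],[50,0]]
[[4,18],[13,0],[31,15],[44,20],[47,6],[48,17],[50,0]]
[[4,18],[13,0],[31,15],[44,20],[47,6],[48,17],[50,0]]
[[4,18],[13,0],[21,3],[31,15],[44,20],[47,6],[48,17],[50,0]]
[[4,18],[13,19],[31,15],[44,20],[47,6],[48,17],[50,0]]
[[4,18],[13,19],[31,15],[44,20],[47,6],[48,17],[50,0]]
[[4,18],[13,19],[31,15],[44,20],[47,15],[48,17],[50,0]]
[[4,18],[13,19],[31,15],[44,20],[47,15],[48,17],[50,0]]
[[4,18],[13,19],[31,15],[44,20],[47,15],[48,17],[50,0]]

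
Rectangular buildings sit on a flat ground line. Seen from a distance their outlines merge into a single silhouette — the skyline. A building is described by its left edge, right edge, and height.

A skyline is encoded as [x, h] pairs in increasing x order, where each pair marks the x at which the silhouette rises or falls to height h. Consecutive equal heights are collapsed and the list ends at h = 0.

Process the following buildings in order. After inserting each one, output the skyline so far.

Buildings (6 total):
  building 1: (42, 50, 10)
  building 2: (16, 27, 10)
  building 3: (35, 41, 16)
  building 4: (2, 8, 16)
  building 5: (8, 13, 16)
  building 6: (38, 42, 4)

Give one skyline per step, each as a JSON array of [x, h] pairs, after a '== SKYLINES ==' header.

== SKYLINES ==
[[42,10],[50,0]]
[[16,10],[27,0],[42,10],[50,0]]
[[16,10],[27,0],[35,16],[41,0],[42,10],[50,0]]
[[2,16],[8,0],[16,10],[27,0],[35,16],[41,0],[42,10],[50,0]]
[[2,16],[13,0],[16,10],[27,0],[35,16],[41,0],[42,10],[50,0]]
[[2,16],[13,0],[16,10],[27,0],[35,16],[41,4],[42,10],[50,0]]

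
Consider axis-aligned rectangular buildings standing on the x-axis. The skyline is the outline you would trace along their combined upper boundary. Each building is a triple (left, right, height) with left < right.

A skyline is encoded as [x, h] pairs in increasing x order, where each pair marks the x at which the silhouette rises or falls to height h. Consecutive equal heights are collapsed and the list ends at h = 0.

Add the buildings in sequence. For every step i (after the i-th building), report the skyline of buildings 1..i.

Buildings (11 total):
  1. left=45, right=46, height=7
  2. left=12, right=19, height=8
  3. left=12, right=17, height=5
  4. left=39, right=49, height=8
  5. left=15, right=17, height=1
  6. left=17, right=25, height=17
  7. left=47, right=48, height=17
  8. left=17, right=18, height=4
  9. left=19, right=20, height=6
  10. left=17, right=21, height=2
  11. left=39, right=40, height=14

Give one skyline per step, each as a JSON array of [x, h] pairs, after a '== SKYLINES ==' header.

== SKYLINES ==
[[45,7],[46,0]]
[[12,8],[19,0],[45,7],[46,0]]
[[12,8],[19,0],[45,7],[46,0]]
[[12,8],[19,0],[39,8],[49,0]]
[[12,8],[19,0],[39,8],[49,0]]
[[12,8],[17,17],[25,0],[39,8],[49,0]]
[[12,8],[17,17],[25,0],[39,8],[47,17],[48,8],[49,0]]
[[12,8],[17,17],[25,0],[39,8],[47,17],[48,8],[49,0]]
[[12,8],[17,17],[25,0],[39,8],[47,17],[48,8],[49,0]]
[[12,8],[17,17],[25,0],[39,8],[47,17],[48,8],[49,0]]
[[12,8],[17,17],[25,0],[39,14],[40,8],[47,17],[48,8],[49,0]]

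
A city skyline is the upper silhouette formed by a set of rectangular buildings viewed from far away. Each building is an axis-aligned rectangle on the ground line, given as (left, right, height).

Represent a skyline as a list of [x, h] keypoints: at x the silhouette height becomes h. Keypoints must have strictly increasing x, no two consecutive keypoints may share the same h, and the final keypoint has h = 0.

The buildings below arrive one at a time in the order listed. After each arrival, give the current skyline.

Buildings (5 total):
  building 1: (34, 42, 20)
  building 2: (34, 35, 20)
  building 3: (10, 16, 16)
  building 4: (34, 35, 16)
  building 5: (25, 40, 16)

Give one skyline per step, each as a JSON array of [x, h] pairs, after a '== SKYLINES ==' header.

== SKYLINES ==
[[34,20],[42,0]]
[[34,20],[42,0]]
[[10,16],[16,0],[34,20],[42,0]]
[[10,16],[16,0],[34,20],[42,0]]
[[10,16],[16,0],[25,16],[34,20],[42,0]]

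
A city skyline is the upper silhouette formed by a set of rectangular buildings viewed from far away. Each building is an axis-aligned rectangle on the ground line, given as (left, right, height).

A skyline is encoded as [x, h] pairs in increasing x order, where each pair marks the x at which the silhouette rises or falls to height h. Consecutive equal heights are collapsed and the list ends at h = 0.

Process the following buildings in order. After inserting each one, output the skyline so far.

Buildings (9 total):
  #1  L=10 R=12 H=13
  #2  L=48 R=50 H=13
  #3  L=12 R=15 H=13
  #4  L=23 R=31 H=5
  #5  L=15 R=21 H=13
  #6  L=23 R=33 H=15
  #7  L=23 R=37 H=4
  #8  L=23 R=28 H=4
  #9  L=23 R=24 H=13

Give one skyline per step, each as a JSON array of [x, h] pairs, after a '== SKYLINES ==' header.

== SKYLINES ==
[[10,13],[12,0]]
[[10,13],[12,0],[48,13],[50,0]]
[[10,13],[15,0],[48,13],[50,0]]
[[10,13],[15,0],[23,5],[31,0],[48,13],[50,0]]
[[10,13],[21,0],[23,5],[31,0],[48,13],[50,0]]
[[10,13],[21,0],[23,15],[33,0],[48,13],[50,0]]
[[10,13],[21,0],[23,15],[33,4],[37,0],[48,13],[50,0]]
[[10,13],[21,0],[23,15],[33,4],[37,0],[48,13],[50,0]]
[[10,13],[21,0],[23,15],[33,4],[37,0],[48,13],[50,0]]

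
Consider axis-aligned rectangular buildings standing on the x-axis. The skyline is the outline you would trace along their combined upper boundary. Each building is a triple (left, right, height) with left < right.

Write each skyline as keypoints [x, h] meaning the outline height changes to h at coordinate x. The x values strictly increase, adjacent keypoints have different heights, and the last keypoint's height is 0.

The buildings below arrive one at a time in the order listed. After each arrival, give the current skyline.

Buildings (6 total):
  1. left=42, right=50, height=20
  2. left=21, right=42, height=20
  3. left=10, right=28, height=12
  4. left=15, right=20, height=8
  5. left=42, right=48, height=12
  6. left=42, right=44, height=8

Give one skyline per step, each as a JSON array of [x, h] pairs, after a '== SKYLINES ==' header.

== SKYLINES ==
[[42,20],[50,0]]
[[21,20],[50,0]]
[[10,12],[21,20],[50,0]]
[[10,12],[21,20],[50,0]]
[[10,12],[21,20],[50,0]]
[[10,12],[21,20],[50,0]]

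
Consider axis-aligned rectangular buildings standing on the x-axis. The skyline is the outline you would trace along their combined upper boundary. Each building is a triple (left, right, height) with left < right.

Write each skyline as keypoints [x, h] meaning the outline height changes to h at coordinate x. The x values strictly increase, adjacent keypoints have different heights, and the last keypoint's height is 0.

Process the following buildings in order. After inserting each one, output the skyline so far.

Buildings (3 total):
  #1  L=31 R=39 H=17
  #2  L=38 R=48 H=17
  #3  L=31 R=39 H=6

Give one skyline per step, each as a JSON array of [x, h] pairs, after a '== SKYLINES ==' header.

== SKYLINES ==
[[31,17],[39,0]]
[[31,17],[48,0]]
[[31,17],[48,0]]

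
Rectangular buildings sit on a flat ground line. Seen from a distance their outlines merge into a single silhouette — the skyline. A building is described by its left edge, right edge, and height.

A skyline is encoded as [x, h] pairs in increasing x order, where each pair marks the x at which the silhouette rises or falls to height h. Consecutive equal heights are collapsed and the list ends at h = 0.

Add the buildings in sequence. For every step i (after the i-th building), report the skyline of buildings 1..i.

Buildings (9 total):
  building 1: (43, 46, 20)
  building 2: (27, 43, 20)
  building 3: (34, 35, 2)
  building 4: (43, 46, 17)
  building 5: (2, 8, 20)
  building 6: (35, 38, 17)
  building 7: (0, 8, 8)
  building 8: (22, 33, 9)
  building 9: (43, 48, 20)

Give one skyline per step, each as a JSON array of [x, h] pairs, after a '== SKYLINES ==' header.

== SKYLINES ==
[[43,20],[46,0]]
[[27,20],[46,0]]
[[27,20],[46,0]]
[[27,20],[46,0]]
[[2,20],[8,0],[27,20],[46,0]]
[[2,20],[8,0],[27,20],[46,0]]
[[0,8],[2,20],[8,0],[27,20],[46,0]]
[[0,8],[2,20],[8,0],[22,9],[27,20],[46,0]]
[[0,8],[2,20],[8,0],[22,9],[27,20],[48,0]]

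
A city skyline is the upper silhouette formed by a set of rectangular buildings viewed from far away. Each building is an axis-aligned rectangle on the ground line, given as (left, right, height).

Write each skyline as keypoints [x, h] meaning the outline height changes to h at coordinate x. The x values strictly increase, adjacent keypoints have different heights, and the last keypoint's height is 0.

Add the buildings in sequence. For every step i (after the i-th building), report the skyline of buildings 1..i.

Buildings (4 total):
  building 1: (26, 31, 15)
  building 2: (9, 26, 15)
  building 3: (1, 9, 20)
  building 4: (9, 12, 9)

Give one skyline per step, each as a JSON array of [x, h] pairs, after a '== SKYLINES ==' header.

== SKYLINES ==
[[26,15],[31,0]]
[[9,15],[31,0]]
[[1,20],[9,15],[31,0]]
[[1,20],[9,15],[31,0]]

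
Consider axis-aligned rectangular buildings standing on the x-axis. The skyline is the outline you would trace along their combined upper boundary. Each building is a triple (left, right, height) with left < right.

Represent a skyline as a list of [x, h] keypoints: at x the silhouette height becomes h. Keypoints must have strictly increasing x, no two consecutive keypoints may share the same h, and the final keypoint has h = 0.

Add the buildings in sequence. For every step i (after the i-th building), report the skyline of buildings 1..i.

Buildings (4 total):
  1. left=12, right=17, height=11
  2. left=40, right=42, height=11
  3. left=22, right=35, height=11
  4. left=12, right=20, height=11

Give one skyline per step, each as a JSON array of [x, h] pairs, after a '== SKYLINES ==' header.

== SKYLINES ==
[[12,11],[17,0]]
[[12,11],[17,0],[40,11],[42,0]]
[[12,11],[17,0],[22,11],[35,0],[40,11],[42,0]]
[[12,11],[20,0],[22,11],[35,0],[40,11],[42,0]]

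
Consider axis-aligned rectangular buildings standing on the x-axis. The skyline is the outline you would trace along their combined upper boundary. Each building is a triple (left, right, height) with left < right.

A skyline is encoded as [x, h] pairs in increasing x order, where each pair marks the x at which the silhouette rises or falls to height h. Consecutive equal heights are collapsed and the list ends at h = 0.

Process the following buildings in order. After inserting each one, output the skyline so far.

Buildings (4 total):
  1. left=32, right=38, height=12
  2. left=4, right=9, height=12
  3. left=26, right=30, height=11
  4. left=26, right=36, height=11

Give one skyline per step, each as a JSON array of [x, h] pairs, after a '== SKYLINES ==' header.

== SKYLINES ==
[[32,12],[38,0]]
[[4,12],[9,0],[32,12],[38,0]]
[[4,12],[9,0],[26,11],[30,0],[32,12],[38,0]]
[[4,12],[9,0],[26,11],[32,12],[38,0]]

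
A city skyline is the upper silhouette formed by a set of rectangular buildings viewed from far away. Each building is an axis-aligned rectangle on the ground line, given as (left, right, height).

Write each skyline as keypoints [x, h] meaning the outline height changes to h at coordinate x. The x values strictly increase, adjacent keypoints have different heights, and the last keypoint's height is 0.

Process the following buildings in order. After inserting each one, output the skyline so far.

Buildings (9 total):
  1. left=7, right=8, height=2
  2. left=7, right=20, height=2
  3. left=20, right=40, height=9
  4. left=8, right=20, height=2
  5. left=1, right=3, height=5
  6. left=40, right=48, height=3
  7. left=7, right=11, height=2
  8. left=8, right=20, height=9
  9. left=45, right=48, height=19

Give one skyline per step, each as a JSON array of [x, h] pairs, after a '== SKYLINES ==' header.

== SKYLINES ==
[[7,2],[8,0]]
[[7,2],[20,0]]
[[7,2],[20,9],[40,0]]
[[7,2],[20,9],[40,0]]
[[1,5],[3,0],[7,2],[20,9],[40,0]]
[[1,5],[3,0],[7,2],[20,9],[40,3],[48,0]]
[[1,5],[3,0],[7,2],[20,9],[40,3],[48,0]]
[[1,5],[3,0],[7,2],[8,9],[40,3],[48,0]]
[[1,5],[3,0],[7,2],[8,9],[40,3],[45,19],[48,0]]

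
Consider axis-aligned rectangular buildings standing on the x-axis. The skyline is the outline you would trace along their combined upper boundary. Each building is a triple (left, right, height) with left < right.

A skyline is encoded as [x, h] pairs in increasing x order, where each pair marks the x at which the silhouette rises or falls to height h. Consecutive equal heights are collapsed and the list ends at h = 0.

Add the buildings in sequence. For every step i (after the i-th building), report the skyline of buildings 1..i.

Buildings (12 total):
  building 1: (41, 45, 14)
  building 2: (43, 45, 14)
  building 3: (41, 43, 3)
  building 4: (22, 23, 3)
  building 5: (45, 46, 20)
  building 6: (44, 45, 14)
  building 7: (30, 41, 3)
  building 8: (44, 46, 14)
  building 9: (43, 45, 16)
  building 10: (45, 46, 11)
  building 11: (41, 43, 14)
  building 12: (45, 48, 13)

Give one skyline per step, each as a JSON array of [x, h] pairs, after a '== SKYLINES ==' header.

== SKYLINES ==
[[41,14],[45,0]]
[[41,14],[45,0]]
[[41,14],[45,0]]
[[22,3],[23,0],[41,14],[45,0]]
[[22,3],[23,0],[41,14],[45,20],[46,0]]
[[22,3],[23,0],[41,14],[45,20],[46,0]]
[[22,3],[23,0],[30,3],[41,14],[45,20],[46,0]]
[[22,3],[23,0],[30,3],[41,14],[45,20],[46,0]]
[[22,3],[23,0],[30,3],[41,14],[43,16],[45,20],[46,0]]
[[22,3],[23,0],[30,3],[41,14],[43,16],[45,20],[46,0]]
[[22,3],[23,0],[30,3],[41,14],[43,16],[45,20],[46,0]]
[[22,3],[23,0],[30,3],[41,14],[43,16],[45,20],[46,13],[48,0]]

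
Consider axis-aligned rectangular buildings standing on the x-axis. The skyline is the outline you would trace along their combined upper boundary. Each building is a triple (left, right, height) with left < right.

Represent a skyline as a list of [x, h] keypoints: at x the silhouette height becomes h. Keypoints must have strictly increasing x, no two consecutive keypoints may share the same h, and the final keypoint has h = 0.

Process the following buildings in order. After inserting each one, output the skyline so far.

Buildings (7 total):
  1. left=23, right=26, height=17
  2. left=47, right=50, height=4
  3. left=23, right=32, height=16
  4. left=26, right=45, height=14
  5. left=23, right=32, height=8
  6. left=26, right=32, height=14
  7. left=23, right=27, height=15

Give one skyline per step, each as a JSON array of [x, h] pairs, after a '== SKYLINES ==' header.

== SKYLINES ==
[[23,17],[26,0]]
[[23,17],[26,0],[47,4],[50,0]]
[[23,17],[26,16],[32,0],[47,4],[50,0]]
[[23,17],[26,16],[32,14],[45,0],[47,4],[50,0]]
[[23,17],[26,16],[32,14],[45,0],[47,4],[50,0]]
[[23,17],[26,16],[32,14],[45,0],[47,4],[50,0]]
[[23,17],[26,16],[32,14],[45,0],[47,4],[50,0]]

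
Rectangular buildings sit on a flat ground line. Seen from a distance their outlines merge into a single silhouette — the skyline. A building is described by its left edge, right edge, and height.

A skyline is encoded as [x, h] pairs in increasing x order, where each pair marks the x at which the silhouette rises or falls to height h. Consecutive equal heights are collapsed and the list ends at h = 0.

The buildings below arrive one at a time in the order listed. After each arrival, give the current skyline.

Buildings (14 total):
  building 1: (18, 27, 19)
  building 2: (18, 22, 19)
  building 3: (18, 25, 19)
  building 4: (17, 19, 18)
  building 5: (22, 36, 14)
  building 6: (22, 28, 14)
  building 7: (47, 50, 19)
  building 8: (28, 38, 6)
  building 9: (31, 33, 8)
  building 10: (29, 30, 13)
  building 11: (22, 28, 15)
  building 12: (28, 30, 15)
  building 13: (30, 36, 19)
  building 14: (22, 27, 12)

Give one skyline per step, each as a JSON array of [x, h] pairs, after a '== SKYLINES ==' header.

== SKYLINES ==
[[18,19],[27,0]]
[[18,19],[27,0]]
[[18,19],[27,0]]
[[17,18],[18,19],[27,0]]
[[17,18],[18,19],[27,14],[36,0]]
[[17,18],[18,19],[27,14],[36,0]]
[[17,18],[18,19],[27,14],[36,0],[47,19],[50,0]]
[[17,18],[18,19],[27,14],[36,6],[38,0],[47,19],[50,0]]
[[17,18],[18,19],[27,14],[36,6],[38,0],[47,19],[50,0]]
[[17,18],[18,19],[27,14],[36,6],[38,0],[47,19],[50,0]]
[[17,18],[18,19],[27,15],[28,14],[36,6],[38,0],[47,19],[50,0]]
[[17,18],[18,19],[27,15],[30,14],[36,6],[38,0],[47,19],[50,0]]
[[17,18],[18,19],[27,15],[30,19],[36,6],[38,0],[47,19],[50,0]]
[[17,18],[18,19],[27,15],[30,19],[36,6],[38,0],[47,19],[50,0]]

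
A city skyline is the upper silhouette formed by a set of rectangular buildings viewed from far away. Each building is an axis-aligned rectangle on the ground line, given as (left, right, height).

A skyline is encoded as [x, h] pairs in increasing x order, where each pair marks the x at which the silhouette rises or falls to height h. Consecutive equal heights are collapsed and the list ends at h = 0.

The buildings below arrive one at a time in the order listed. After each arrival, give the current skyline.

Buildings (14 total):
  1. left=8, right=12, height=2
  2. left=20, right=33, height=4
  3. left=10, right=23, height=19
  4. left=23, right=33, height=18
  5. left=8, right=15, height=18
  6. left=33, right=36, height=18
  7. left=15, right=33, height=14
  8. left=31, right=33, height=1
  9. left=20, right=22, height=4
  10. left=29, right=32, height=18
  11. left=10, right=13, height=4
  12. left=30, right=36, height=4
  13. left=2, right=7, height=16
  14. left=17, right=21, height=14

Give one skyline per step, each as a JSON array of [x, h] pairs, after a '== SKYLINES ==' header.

== SKYLINES ==
[[8,2],[12,0]]
[[8,2],[12,0],[20,4],[33,0]]
[[8,2],[10,19],[23,4],[33,0]]
[[8,2],[10,19],[23,18],[33,0]]
[[8,18],[10,19],[23,18],[33,0]]
[[8,18],[10,19],[23,18],[36,0]]
[[8,18],[10,19],[23,18],[36,0]]
[[8,18],[10,19],[23,18],[36,0]]
[[8,18],[10,19],[23,18],[36,0]]
[[8,18],[10,19],[23,18],[36,0]]
[[8,18],[10,19],[23,18],[36,0]]
[[8,18],[10,19],[23,18],[36,0]]
[[2,16],[7,0],[8,18],[10,19],[23,18],[36,0]]
[[2,16],[7,0],[8,18],[10,19],[23,18],[36,0]]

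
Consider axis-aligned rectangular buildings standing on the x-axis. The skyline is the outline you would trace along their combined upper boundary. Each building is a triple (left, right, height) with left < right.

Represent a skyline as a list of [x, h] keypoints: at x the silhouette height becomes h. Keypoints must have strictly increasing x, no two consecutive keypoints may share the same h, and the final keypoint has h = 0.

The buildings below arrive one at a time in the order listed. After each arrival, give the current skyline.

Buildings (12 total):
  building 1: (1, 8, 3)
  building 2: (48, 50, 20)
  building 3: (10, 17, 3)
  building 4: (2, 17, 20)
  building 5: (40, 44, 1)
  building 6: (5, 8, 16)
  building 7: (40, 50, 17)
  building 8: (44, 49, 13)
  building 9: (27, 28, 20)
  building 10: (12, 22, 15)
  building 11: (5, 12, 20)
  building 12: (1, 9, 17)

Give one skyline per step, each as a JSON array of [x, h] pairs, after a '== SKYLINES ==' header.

== SKYLINES ==
[[1,3],[8,0]]
[[1,3],[8,0],[48,20],[50,0]]
[[1,3],[8,0],[10,3],[17,0],[48,20],[50,0]]
[[1,3],[2,20],[17,0],[48,20],[50,0]]
[[1,3],[2,20],[17,0],[40,1],[44,0],[48,20],[50,0]]
[[1,3],[2,20],[17,0],[40,1],[44,0],[48,20],[50,0]]
[[1,3],[2,20],[17,0],[40,17],[48,20],[50,0]]
[[1,3],[2,20],[17,0],[40,17],[48,20],[50,0]]
[[1,3],[2,20],[17,0],[27,20],[28,0],[40,17],[48,20],[50,0]]
[[1,3],[2,20],[17,15],[22,0],[27,20],[28,0],[40,17],[48,20],[50,0]]
[[1,3],[2,20],[17,15],[22,0],[27,20],[28,0],[40,17],[48,20],[50,0]]
[[1,17],[2,20],[17,15],[22,0],[27,20],[28,0],[40,17],[48,20],[50,0]]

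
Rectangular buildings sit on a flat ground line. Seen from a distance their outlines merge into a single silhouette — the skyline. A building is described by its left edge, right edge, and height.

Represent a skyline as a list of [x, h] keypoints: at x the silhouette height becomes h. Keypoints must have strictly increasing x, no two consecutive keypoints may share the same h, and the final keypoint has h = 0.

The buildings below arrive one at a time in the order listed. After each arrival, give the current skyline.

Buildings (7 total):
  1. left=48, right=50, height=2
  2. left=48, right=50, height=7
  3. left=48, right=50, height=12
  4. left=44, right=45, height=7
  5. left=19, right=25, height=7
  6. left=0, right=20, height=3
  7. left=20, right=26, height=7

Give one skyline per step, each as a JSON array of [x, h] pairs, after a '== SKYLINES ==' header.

== SKYLINES ==
[[48,2],[50,0]]
[[48,7],[50,0]]
[[48,12],[50,0]]
[[44,7],[45,0],[48,12],[50,0]]
[[19,7],[25,0],[44,7],[45,0],[48,12],[50,0]]
[[0,3],[19,7],[25,0],[44,7],[45,0],[48,12],[50,0]]
[[0,3],[19,7],[26,0],[44,7],[45,0],[48,12],[50,0]]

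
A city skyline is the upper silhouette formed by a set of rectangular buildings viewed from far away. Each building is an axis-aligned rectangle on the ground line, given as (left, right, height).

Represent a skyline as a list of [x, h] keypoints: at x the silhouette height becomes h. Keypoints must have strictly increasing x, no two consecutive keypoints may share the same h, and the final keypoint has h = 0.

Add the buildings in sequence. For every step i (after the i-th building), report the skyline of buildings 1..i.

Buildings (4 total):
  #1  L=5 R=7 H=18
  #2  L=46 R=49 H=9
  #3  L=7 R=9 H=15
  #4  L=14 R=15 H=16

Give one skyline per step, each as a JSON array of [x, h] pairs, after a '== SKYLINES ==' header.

== SKYLINES ==
[[5,18],[7,0]]
[[5,18],[7,0],[46,9],[49,0]]
[[5,18],[7,15],[9,0],[46,9],[49,0]]
[[5,18],[7,15],[9,0],[14,16],[15,0],[46,9],[49,0]]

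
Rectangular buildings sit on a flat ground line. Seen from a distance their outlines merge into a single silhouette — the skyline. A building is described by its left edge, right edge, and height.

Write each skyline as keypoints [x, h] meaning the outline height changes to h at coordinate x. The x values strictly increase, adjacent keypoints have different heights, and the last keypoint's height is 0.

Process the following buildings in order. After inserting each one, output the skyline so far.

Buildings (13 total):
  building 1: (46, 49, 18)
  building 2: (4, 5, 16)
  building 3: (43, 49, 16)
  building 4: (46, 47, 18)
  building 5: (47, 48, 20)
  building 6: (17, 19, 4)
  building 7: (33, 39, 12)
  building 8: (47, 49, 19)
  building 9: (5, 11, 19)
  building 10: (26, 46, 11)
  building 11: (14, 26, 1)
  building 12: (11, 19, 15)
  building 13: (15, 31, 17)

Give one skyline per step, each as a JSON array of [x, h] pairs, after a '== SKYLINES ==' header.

== SKYLINES ==
[[46,18],[49,0]]
[[4,16],[5,0],[46,18],[49,0]]
[[4,16],[5,0],[43,16],[46,18],[49,0]]
[[4,16],[5,0],[43,16],[46,18],[49,0]]
[[4,16],[5,0],[43,16],[46,18],[47,20],[48,18],[49,0]]
[[4,16],[5,0],[17,4],[19,0],[43,16],[46,18],[47,20],[48,18],[49,0]]
[[4,16],[5,0],[17,4],[19,0],[33,12],[39,0],[43,16],[46,18],[47,20],[48,18],[49,0]]
[[4,16],[5,0],[17,4],[19,0],[33,12],[39,0],[43,16],[46,18],[47,20],[48,19],[49,0]]
[[4,16],[5,19],[11,0],[17,4],[19,0],[33,12],[39,0],[43,16],[46,18],[47,20],[48,19],[49,0]]
[[4,16],[5,19],[11,0],[17,4],[19,0],[26,11],[33,12],[39,11],[43,16],[46,18],[47,20],[48,19],[49,0]]
[[4,16],[5,19],[11,0],[14,1],[17,4],[19,1],[26,11],[33,12],[39,11],[43,16],[46,18],[47,20],[48,19],[49,0]]
[[4,16],[5,19],[11,15],[19,1],[26,11],[33,12],[39,11],[43,16],[46,18],[47,20],[48,19],[49,0]]
[[4,16],[5,19],[11,15],[15,17],[31,11],[33,12],[39,11],[43,16],[46,18],[47,20],[48,19],[49,0]]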